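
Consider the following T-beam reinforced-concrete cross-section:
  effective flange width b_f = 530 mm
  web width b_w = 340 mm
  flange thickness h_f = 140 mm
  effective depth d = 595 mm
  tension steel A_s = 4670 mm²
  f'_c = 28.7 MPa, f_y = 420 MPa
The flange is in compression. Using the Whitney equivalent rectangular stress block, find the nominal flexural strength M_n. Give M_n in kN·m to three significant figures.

Tension: T = A_s f_y = 4670 × 420 = 1961400 N.
Try a within the flange: a = T/(0.85 f'_c b_f) = 1961400/(0.85 × 28.7 × 530) = 151.70 mm.
a = 151.70 > h_f = 140 mm: the block extends into the web. Split into flange-overhang and web parts.
C_f = 0.85 f'_c (b_f − b_w) h_f = 0.85 × 28.7 × (530 − 340) × 140 = 648907 N.
Remaining web compression depth: a_w = (T − C_f)/(0.85 f'_c b_w) = (1961400 − 648907)/(0.85 × 28.7 × 340) = 158.24 mm.
M_n = C_f(d − h_f/2) + (T − C_f)(d − a_w/2) = 648907 × (595 − 70) + 1312493 × (595 − 79.12) = 340.68 + 677.09 = 1017.77 × 10⁶ N·mm.
M_n = 1017.77 kN·m.

M_n ≈ 1020 kN·m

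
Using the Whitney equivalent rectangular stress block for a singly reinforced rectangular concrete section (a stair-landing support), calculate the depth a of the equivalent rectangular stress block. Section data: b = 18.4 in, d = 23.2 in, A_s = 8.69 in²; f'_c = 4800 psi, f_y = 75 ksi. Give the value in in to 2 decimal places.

a ≈ 8.68 in

T = A_s f_y = 8.69 × 75 = 651.75 kips.
a = T/(0.85 f'_c b) = 651.75/(0.85 × 4.8 × 18.4) = 8.68 in.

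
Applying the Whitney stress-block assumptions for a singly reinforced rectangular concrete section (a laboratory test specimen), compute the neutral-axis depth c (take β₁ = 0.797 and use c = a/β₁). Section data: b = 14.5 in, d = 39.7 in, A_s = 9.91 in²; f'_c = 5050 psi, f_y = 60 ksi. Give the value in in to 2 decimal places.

T = A_s f_y = 9.91 × 60 = 594.6 kips.
a = T/(0.85 f'_c b) = 594.6/(0.85 × 5.05 × 14.5) = 9.5532 in.
With β₁ = 0.797, c = a/β₁ = 9.5532/0.797 = 11.99 in.

c ≈ 11.99 in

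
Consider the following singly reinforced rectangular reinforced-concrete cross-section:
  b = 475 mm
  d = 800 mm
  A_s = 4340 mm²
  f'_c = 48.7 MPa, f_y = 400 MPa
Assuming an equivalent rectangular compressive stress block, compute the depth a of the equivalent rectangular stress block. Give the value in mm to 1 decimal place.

a ≈ 88.3 mm

T = A_s f_y = 4340 × 400 = 1736000 N = 1736 kN.
Setting C = 0.85 f'_c a b equal to T: a = 1736000/(0.85 × 48.7 × 475) = 88.3 mm.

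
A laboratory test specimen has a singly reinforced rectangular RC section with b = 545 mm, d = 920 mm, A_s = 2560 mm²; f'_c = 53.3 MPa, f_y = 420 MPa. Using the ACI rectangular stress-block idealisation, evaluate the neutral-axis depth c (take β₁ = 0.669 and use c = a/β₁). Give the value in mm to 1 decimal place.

T = A_s f_y = 2560 × 420 = 1075200 N = 1075.2 kN.
Setting C = 0.85 f'_c a b equal to T: a = 1075200/(0.85 × 53.3 × 545) = 43.546 mm.
With β₁ = 0.669, c = a/β₁ = 43.546/0.669 = 65.1 mm.

c ≈ 65.1 mm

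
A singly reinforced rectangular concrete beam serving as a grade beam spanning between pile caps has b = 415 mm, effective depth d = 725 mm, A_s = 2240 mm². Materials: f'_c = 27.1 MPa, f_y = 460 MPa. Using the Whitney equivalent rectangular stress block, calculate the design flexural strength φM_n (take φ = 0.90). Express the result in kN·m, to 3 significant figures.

T = A_s f_y = 2240 × 460 = 1030400 N = 1030.4 kN.
From C = T: a = T/(0.85 f'_c b) = 1030400/(0.85 × 27.1 × 415) = 107.79 mm.
M_n = T(d − a/2) = 1030.4 kN × (725 − 53.895) mm = 691.51 kN·m.
φM_n = 0.90 × 691.51 = 622.36 kN·m.

φM_n ≈ 622 kN·m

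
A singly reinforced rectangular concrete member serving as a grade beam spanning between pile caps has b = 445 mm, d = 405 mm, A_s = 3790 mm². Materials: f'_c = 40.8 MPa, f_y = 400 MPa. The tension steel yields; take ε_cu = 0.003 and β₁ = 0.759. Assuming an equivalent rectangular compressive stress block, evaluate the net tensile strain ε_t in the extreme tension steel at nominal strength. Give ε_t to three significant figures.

ε_t ≈ 0.00639

a = A_s f_y/(0.85 f'_c b) = 98.23 mm.
β₁ = 0.759, so c = a/β₁ = 98.23/0.759 = 129.42 mm.
From the linear strain diagram with ε_cu = 0.003: ε_t = 0.003 (d − c)/c = 0.003 × (405 − 129.42)/129.42 = 0.00639.
Since ε_t ≥ 0.005, the section is tension-controlled.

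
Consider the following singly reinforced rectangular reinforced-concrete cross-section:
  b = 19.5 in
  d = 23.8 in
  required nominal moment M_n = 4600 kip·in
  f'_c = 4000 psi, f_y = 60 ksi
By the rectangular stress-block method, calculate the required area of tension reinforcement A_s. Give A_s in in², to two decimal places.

From M_n = 0.85 f'_c a b (d − a/2):
a = d − √(d² − 2M_n/(0.85 f'_c b)) = 23.8 − √(23.8² − 2 × 4600/(0.85 × 4 × 19.5)) = 3.120 in.
A_s = 0.85 f'_c a b / f_y = 0.85 × 4 × 3.120 × 19.5 / 60 = 3.448 in².

A_s ≈ 3.45 in²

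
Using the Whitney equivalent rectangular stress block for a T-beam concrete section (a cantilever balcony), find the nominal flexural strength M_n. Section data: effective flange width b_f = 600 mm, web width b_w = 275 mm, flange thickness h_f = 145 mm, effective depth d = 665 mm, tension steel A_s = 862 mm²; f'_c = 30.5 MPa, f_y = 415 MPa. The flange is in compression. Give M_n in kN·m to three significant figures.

Tension: T = A_s f_y = 862 × 415 = 357730 N.
Try a within the flange: a = T/(0.85 f'_c b_f) = 357730/(0.85 × 30.5 × 600) = 23.00 mm.
Since a = 23.00 ≤ h_f = 145 mm, the stress block lies entirely in the flange; analyse as a rectangular beam of width b_f.
M_n = T(d − a/2) = 357730 × (665 − 11.5) = 233.78 × 10⁶ N·mm.
M_n = 233.78 kN·m.

M_n ≈ 234 kN·m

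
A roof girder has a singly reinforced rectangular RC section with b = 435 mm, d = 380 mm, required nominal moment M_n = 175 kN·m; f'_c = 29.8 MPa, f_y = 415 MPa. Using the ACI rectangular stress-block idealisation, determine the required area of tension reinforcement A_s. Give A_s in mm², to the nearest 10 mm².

A_s ≈ 1180 mm²

With M_n = 0.85 f'_c a b (d − a/2), solve the quadratic for a:
a = d − √(d² − 2M_n/(0.85 f'_c b)) = 380 − √(380² − 2 × 175×10⁶/(0.85 × 29.8 × 435)) = 44.39 mm.
A_s = 0.85 f'_c a b / f_y = 0.85 × 29.8 × 44.39 × 435 / 415 = 1178.6 mm².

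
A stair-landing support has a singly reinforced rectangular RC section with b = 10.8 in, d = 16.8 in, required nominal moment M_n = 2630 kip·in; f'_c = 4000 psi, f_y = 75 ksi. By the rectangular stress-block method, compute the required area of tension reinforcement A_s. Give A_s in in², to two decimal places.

A_s ≈ 2.45 in²

From M_n = 0.85 f'_c a b (d − a/2):
a = d − √(d² − 2M_n/(0.85 f'_c b)) = 16.8 − √(16.8² − 2 × 2630/(0.85 × 4 × 10.8)) = 5.010 in.
A_s = 0.85 f'_c a b / f_y = 0.85 × 4 × 5.010 × 10.8 / 75 = 2.453 in².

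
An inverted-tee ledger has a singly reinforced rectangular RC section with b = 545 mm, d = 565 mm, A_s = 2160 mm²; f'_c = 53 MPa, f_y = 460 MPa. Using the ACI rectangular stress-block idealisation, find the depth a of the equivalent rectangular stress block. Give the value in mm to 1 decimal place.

T = A_s f_y = 2160 × 460 = 993600 N = 993.6 kN.
Setting C = 0.85 f'_c a b equal to T: a = 993600/(0.85 × 53 × 545) = 40.5 mm.

a ≈ 40.5 mm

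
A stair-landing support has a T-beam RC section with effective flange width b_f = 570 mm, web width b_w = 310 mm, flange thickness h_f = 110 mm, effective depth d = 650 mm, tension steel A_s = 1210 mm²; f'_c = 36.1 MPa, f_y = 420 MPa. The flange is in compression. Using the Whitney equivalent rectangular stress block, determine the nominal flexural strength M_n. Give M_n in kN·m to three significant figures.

Tension: T = A_s f_y = 1210 × 420 = 508200 N.
Try a within the flange: a = T/(0.85 f'_c b_f) = 508200/(0.85 × 36.1 × 570) = 29.06 mm.
Since a = 29.06 ≤ h_f = 110 mm, the stress block lies entirely in the flange; analyse as a rectangular beam of width b_f.
M_n = T(d − a/2) = 508200 × (650 − 14.53) = 322.95 × 10⁶ N·mm.
M_n = 322.95 kN·m.

M_n ≈ 323 kN·m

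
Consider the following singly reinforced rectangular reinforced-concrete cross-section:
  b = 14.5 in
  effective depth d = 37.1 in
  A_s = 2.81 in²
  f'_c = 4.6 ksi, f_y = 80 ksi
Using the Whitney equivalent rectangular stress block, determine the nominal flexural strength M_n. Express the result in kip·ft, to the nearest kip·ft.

T = A_s f_y = 2.81 × 80 = 224.8 kips.
a = T/(0.85 f'_c b) = 224.8/(0.85 × 4.6 × 14.5) = 3.965 in.
M_n = T(d − a/2) = 224.8 × (37.1 − 1.9825) = 7894.4 kip·in = 7894.4/12 = 657.87 kip·ft.

M_n ≈ 658 kip·ft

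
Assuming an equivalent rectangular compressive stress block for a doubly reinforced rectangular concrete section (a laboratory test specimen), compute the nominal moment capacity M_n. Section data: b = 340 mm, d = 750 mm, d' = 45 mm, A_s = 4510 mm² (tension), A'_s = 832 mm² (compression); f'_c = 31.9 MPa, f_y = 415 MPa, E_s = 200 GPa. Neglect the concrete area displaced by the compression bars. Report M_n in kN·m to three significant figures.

Assume both tension and compression steel yield.
Net tension couple steel: A_s − A'_s = 3678 mm².
a = (A_s − A'_s) f_y / (0.85 f'_c b) = 1526370/(0.85 × 31.9 × 340) = 165.57 mm.
c = a/β₁ = 165.57/0.822 = 201.42 mm; ε'_s = 0.003(c − d')/c = 0.0023 ≥ f_y/E_s = 0.0021, so compression steel does yield.
M_n = (A_s − A'_s) f_y (d − a/2) + A'_s f_y (d − d') = [1526370 × (750 − 82.785) + 345280 × (750 − 45)] × 10⁻⁶ = 1018.42 + 243.42 = 1261.84 kN·m.

M_n ≈ 1260 kN·m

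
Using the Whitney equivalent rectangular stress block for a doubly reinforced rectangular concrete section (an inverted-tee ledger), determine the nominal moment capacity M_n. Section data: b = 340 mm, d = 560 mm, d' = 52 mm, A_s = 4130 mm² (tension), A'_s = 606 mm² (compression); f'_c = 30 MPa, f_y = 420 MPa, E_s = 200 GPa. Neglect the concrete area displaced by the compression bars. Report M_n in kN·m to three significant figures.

M_n ≈ 832 kN·m

Assume both tension and compression steel yield.
Net tension couple steel: A_s − A'_s = 3524 mm².
a = (A_s − A'_s) f_y / (0.85 f'_c b) = 1480080/(0.85 × 30 × 340) = 170.71 mm.
c = a/β₁ = 170.71/0.836 = 204.20 mm; ε'_s = 0.003(c − d')/c = 0.0022 ≥ f_y/E_s = 0.0021, so compression steel does yield.
M_n = (A_s − A'_s) f_y (d − a/2) + A'_s f_y (d − d') = [1480080 × (560 − 85.355) + 254520 × (560 − 52)] × 10⁻⁶ = 702.51 + 129.30 = 831.81 kN·m.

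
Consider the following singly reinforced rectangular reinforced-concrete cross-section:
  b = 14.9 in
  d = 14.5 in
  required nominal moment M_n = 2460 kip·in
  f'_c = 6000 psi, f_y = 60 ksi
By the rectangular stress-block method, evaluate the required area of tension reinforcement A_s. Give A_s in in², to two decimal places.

A_s ≈ 3.09 in²

From M_n = 0.85 f'_c a b (d − a/2):
a = d − √(d² − 2M_n/(0.85 f'_c b)) = 14.5 − √(14.5² − 2 × 2460/(0.85 × 6 × 14.9)) = 2.437 in.
A_s = 0.85 f'_c a b / f_y = 0.85 × 6 × 2.437 × 14.9 / 60 = 3.086 in².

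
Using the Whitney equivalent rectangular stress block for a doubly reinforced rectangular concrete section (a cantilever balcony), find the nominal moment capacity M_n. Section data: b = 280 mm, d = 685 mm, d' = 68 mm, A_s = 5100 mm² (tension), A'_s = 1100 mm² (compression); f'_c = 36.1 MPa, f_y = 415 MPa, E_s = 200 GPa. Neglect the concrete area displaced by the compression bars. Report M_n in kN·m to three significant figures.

Assume both tension and compression steel yield.
Net tension couple steel: A_s − A'_s = 4000 mm².
a = (A_s − A'_s) f_y / (0.85 f'_c b) = 1660000/(0.85 × 36.1 × 280) = 193.21 mm.
c = a/β₁ = 193.21/0.792 = 243.95 mm; ε'_s = 0.003(c − d')/c = 0.0022 ≥ f_y/E_s = 0.0021, so compression steel does yield.
M_n = (A_s − A'_s) f_y (d − a/2) + A'_s f_y (d − d') = [1660000 × (685 − 96.605) + 456500 × (685 − 68)] × 10⁻⁶ = 976.74 + 281.66 = 1258.40 kN·m.

M_n ≈ 1260 kN·m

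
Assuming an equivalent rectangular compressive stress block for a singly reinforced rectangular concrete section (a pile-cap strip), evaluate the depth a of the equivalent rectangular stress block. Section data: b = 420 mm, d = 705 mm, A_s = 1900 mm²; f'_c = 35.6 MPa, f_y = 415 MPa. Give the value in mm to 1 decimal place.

a ≈ 62.0 mm

T = A_s f_y = 1900 × 415 = 788500 N = 788.5 kN.
Setting C = 0.85 f'_c a b equal to T: a = 788500/(0.85 × 35.6 × 420) = 62.0 mm.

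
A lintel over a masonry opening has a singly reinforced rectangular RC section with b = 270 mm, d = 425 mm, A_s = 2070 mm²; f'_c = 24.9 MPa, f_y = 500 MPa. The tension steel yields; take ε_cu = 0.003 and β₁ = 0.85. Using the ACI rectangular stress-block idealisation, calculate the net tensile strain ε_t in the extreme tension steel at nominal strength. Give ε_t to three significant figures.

a = A_s f_y/(0.85 f'_c b) = 181.12 mm.
β₁ = 0.85, so c = a/β₁ = 181.12/0.85 = 213.08 mm.
From the linear strain diagram with ε_cu = 0.003: ε_t = 0.003 (d − c)/c = 0.003 × (425 − 213.08)/213.08 = 0.00298.
ε_t < 0.004 — the section is over-reinforced for flexure under ACI limits.

ε_t ≈ 0.00298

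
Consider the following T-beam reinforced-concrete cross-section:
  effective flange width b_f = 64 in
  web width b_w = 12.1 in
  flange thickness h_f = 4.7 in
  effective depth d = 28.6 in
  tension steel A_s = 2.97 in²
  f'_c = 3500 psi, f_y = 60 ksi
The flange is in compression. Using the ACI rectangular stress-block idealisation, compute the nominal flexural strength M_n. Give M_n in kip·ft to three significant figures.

M_n ≈ 418 kip·ft

Tension: T = A_s f_y = 2.97 × 60 = 178.2 kips.
Try a within the flange: a = T/(0.85 f'_c b_f) = 178.2/(0.85 × 3.5 × 64) = 0.936 in.
Since a = 0.936 ≤ h_f = 4.7 in, the stress block lies entirely in the flange; analyse as a rectangular beam of width b_f.
M_n = T(d − a/2) = 178.2 × (28.6 − 0.468) = 5013.1 kip·in.
M_n = 5013.1/12 = 417.76 kip·ft.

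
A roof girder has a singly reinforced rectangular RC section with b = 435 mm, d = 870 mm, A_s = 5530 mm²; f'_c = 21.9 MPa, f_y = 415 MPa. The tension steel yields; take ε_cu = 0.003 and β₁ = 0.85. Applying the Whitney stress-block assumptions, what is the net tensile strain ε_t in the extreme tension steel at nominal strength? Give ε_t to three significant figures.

ε_t ≈ 0.00483

a = A_s f_y/(0.85 f'_c b) = 283.41 mm.
β₁ = 0.85, so c = a/β₁ = 283.41/0.85 = 333.42 mm.
From the linear strain diagram with ε_cu = 0.003: ε_t = 0.003 (d − c)/c = 0.003 × (870 − 333.42)/333.42 = 0.00483.
ε_t is between 0.004 and 0.005 — transition zone.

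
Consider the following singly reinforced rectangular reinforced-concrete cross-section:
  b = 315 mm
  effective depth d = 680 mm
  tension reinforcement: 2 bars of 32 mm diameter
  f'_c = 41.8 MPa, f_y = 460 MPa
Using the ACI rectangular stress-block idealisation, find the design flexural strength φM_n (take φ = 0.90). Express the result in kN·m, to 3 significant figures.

A_s = 2 × 804 = 1608 mm².
T = A_s f_y = 1608 × 460 = 739680 N = 739.68 kN.
From C = T: a = T/(0.85 f'_c b) = 739680/(0.85 × 41.8 × 315) = 66.09 mm.
M_n = T(d − a/2) = 739.68 kN × (680 − 33.045) mm = 478.54 kN·m.
φM_n = 0.90 × 478.54 = 430.69 kN·m.

φM_n ≈ 431 kN·m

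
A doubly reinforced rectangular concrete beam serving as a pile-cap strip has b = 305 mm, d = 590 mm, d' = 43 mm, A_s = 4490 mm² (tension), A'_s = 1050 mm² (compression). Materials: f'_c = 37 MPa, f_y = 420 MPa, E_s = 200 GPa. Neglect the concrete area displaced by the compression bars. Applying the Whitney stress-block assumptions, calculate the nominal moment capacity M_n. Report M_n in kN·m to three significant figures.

M_n ≈ 985 kN·m

Assume both tension and compression steel yield.
Net tension couple steel: A_s − A'_s = 3440 mm².
a = (A_s − A'_s) f_y / (0.85 f'_c b) = 1444800/(0.85 × 37 × 305) = 150.62 mm.
c = a/β₁ = 150.62/0.786 = 191.63 mm; ε'_s = 0.003(c − d')/c = 0.0023 ≥ f_y/E_s = 0.0021, so compression steel does yield.
M_n = (A_s − A'_s) f_y (d − a/2) + A'_s f_y (d − d') = [1444800 × (590 − 75.31) + 441000 × (590 − 43)] × 10⁻⁶ = 743.62 + 241.23 = 984.85 kN·m.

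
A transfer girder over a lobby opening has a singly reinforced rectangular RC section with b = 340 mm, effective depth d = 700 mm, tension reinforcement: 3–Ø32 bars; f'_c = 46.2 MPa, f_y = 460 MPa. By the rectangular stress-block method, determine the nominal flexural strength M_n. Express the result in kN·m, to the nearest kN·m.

A_s = 3 × 804 = 2412 mm².
T = A_s f_y = 2412 × 460 = 1109520 N = 1109.52 kN.
From C = T: a = T/(0.85 f'_c b) = 1109520/(0.85 × 46.2 × 340) = 83.10 mm.
M_n = T(d − a/2) = 1109.52 kN × (700 − 41.55) mm = 730.56 kN·m.

M_n ≈ 731 kN·m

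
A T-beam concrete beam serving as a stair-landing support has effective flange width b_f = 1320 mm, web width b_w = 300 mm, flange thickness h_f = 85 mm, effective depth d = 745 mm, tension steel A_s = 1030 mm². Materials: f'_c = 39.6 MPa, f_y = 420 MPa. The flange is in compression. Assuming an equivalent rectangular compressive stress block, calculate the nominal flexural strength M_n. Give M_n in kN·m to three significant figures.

M_n ≈ 320 kN·m

Tension: T = A_s f_y = 1030 × 420 = 432600 N.
Try a within the flange: a = T/(0.85 f'_c b_f) = 432600/(0.85 × 39.6 × 1320) = 9.74 mm.
Since a = 9.74 ≤ h_f = 85 mm, the stress block lies entirely in the flange; analyse as a rectangular beam of width b_f.
M_n = T(d − a/2) = 432600 × (745 − 4.87) = 320.18 × 10⁶ N·mm.
M_n = 320.18 kN·m.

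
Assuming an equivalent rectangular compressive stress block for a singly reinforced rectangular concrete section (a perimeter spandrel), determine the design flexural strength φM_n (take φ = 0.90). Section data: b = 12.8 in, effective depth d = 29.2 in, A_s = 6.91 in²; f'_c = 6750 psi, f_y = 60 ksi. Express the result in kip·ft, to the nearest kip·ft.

T = A_s f_y = 6.91 × 60 = 414.6 kips.
a = T/(0.85 f'_c b) = 414.6/(0.85 × 6.75 × 12.8) = 5.645 in.
M_n = T(d − a/2) = 414.6 × (29.2 − 2.8225) = 10936.1 kip·in = 10936.1/12 = 911.34 kip·ft.
φM_n = 0.90 × 911.34 = 820.21 kip·ft.

φM_n ≈ 820 kip·ft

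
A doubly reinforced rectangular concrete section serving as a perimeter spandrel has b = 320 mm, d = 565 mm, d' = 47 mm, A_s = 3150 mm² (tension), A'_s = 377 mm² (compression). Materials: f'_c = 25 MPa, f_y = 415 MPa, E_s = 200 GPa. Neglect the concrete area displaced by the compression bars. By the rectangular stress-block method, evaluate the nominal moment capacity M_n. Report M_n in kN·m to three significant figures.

M_n ≈ 634 kN·m

Assume both tension and compression steel yield.
Net tension couple steel: A_s − A'_s = 2773 mm².
a = (A_s − A'_s) f_y / (0.85 f'_c b) = 1150795/(0.85 × 25 × 320) = 169.23 mm.
c = a/β₁ = 169.23/0.85 = 199.09 mm; ε'_s = 0.003(c − d')/c = 0.0023 ≥ f_y/E_s = 0.0021, so compression steel does yield.
M_n = (A_s − A'_s) f_y (d − a/2) + A'_s f_y (d − d') = [1150795 × (565 − 84.615) + 156455 × (565 − 47)] × 10⁻⁶ = 552.82 + 81.04 = 633.86 kN·m.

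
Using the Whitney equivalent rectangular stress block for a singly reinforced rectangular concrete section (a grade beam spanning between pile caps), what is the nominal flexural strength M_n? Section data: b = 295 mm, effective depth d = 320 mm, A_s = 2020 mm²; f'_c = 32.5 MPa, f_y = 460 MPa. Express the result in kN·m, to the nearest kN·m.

T = A_s f_y = 2020 × 460 = 929200 N = 929.2 kN.
From C = T: a = T/(0.85 f'_c b) = 929200/(0.85 × 32.5 × 295) = 114.02 mm.
M_n = T(d − a/2) = 929.2 kN × (320 − 57.01) mm = 244.37 kN·m.

M_n ≈ 244 kN·m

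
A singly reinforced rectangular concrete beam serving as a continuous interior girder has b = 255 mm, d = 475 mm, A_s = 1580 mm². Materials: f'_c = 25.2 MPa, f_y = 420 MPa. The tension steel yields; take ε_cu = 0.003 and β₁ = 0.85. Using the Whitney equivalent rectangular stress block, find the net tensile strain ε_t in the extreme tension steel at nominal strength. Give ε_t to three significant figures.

a = A_s f_y/(0.85 f'_c b) = 121.49 mm.
β₁ = 0.85, so c = a/β₁ = 121.49/0.85 = 142.93 mm.
From the linear strain diagram with ε_cu = 0.003: ε_t = 0.003 (d − c)/c = 0.003 × (475 − 142.93)/142.93 = 0.00697.
Since ε_t ≥ 0.005, the section is tension-controlled.

ε_t ≈ 0.00697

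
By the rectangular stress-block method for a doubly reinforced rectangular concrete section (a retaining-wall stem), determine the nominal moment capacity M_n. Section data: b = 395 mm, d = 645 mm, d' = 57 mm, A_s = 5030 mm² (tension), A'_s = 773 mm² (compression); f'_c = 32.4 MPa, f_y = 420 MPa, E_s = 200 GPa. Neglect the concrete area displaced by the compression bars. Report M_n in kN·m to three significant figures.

M_n ≈ 1200 kN·m

Assume both tension and compression steel yield.
Net tension couple steel: A_s − A'_s = 4257 mm².
a = (A_s − A'_s) f_y / (0.85 f'_c b) = 1787940/(0.85 × 32.4 × 395) = 164.36 mm.
c = a/β₁ = 164.36/0.819 = 200.68 mm; ε'_s = 0.003(c − d')/c = 0.0021 ≥ f_y/E_s = 0.0021, so compression steel does yield.
M_n = (A_s − A'_s) f_y (d − a/2) + A'_s f_y (d − d') = [1787940 × (645 − 82.18) + 324660 × (645 − 57)] × 10⁻⁶ = 1006.29 + 190.90 = 1197.19 kN·m.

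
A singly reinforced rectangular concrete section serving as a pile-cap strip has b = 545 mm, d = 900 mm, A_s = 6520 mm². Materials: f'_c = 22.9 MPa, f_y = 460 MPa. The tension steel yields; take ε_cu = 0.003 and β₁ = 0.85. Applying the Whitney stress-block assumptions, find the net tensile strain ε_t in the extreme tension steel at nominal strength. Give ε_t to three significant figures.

a = A_s f_y/(0.85 f'_c b) = 282.72 mm.
β₁ = 0.85, so c = a/β₁ = 282.72/0.85 = 332.61 mm.
From the linear strain diagram with ε_cu = 0.003: ε_t = 0.003 (d − c)/c = 0.003 × (900 − 332.61)/332.61 = 0.00512.
Since ε_t ≥ 0.005, the section is tension-controlled.

ε_t ≈ 0.00512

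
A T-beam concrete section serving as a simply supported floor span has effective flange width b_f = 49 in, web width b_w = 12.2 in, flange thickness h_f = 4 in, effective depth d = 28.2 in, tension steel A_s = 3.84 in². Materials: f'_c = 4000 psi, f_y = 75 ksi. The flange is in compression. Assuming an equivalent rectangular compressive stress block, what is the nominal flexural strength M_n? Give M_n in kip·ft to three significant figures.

M_n ≈ 656 kip·ft

Tension: T = A_s f_y = 3.84 × 75 = 288 kips.
Try a within the flange: a = T/(0.85 f'_c b_f) = 288/(0.85 × 4 × 49) = 1.729 in.
Since a = 1.729 ≤ h_f = 4 in, the stress block lies entirely in the flange; analyse as a rectangular beam of width b_f.
M_n = T(d − a/2) = 288 × (28.2 − 0.8645) = 7872.6 kip·in.
M_n = 7872.6/12 = 656.05 kip·ft.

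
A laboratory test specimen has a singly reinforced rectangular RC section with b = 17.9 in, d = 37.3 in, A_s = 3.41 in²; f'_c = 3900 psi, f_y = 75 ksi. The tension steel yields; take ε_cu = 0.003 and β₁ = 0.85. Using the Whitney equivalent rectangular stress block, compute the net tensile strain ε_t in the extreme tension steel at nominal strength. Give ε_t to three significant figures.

ε_t ≈ 0.0191

a = A_s f_y/(0.85 f'_c b) = 4.310 in.
β₁ = 0.85, so c = a/β₁ = 4.310/0.85 = 5.071 in.
From the linear strain diagram with ε_cu = 0.003: ε_t = 0.003 (d − c)/c = 0.003 × (37.3 − 5.071)/5.071 = 0.0191.
Since ε_t ≥ 0.005, the section is tension-controlled.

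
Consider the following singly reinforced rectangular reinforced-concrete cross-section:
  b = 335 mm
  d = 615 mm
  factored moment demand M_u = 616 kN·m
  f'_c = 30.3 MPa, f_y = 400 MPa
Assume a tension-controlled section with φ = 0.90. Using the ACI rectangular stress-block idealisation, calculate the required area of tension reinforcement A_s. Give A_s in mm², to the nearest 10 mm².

M_n = M_u/φ = 616/0.90 = 684.444 kN·m.
With M_n = 0.85 f'_c a b (d − a/2), solve the quadratic for a:
a = d − √(d² − 2M_n/(0.85 f'_c b)) = 615 − √(615² − 2 × 684.444×10⁶/(0.85 × 30.3 × 335)) = 146.42 mm.
A_s = 0.85 f'_c a b / f_y = 0.85 × 30.3 × 146.42 × 335 / 400 = 3158.3 mm².

A_s ≈ 3160 mm²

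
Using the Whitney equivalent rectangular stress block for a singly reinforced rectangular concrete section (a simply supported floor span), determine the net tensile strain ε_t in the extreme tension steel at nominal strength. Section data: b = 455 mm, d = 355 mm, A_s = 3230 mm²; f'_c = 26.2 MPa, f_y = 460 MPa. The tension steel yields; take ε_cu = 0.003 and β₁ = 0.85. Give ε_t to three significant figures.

ε_t ≈ 0.00317

a = A_s f_y/(0.85 f'_c b) = 146.63 mm.
β₁ = 0.85, so c = a/β₁ = 146.63/0.85 = 172.51 mm.
From the linear strain diagram with ε_cu = 0.003: ε_t = 0.003 (d − c)/c = 0.003 × (355 − 172.51)/172.51 = 0.00317.
ε_t < 0.004 — the section is over-reinforced for flexure under ACI limits.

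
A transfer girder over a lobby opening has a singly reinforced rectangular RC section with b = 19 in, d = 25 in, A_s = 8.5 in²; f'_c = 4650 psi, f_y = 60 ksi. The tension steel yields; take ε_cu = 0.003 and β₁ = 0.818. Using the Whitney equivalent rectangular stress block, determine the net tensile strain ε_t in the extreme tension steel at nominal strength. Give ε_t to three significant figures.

ε_t ≈ 0.00603

a = A_s f_y/(0.85 f'_c b) = 6.791 in.
β₁ = 0.818, so c = a/β₁ = 6.791/0.818 = 8.302 in.
From the linear strain diagram with ε_cu = 0.003: ε_t = 0.003 (d − c)/c = 0.003 × (25 − 8.302)/8.302 = 0.00603.
Since ε_t ≥ 0.005, the section is tension-controlled.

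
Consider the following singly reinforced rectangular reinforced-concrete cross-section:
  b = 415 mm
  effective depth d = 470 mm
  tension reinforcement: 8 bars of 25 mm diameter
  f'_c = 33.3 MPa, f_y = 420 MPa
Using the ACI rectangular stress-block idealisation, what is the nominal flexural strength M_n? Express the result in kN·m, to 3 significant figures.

A_s = 8 × 491 = 3928 mm².
T = A_s f_y = 3928 × 420 = 1649760 N = 1649.76 kN.
From C = T: a = T/(0.85 f'_c b) = 1649760/(0.85 × 33.3 × 415) = 140.45 mm.
M_n = T(d − a/2) = 1649.76 kN × (470 − 70.225) mm = 659.53 kN·m.

M_n ≈ 660 kN·m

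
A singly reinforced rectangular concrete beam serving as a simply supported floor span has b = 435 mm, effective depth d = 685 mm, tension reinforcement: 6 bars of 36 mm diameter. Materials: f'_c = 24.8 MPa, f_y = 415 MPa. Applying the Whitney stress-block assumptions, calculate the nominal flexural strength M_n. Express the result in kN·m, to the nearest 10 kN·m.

A_s = 6 × 1018 = 6108 mm².
T = A_s f_y = 6108 × 415 = 2534820 N = 2534.82 kN.
From C = T: a = T/(0.85 f'_c b) = 2534820/(0.85 × 24.8 × 435) = 276.43 mm.
M_n = T(d − a/2) = 2534.82 kN × (685 − 138.215) mm = 1386.00 kN·m.

M_n ≈ 1390 kN·m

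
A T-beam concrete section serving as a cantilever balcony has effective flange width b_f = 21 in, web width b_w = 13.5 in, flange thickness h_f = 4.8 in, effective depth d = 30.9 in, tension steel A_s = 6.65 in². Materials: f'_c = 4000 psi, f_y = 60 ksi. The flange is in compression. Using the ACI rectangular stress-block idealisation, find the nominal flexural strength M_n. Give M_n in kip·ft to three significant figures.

Tension: T = A_s f_y = 6.65 × 60 = 399 kips.
Try a within the flange: a = T/(0.85 f'_c b_f) = 399/(0.85 × 4 × 21) = 5.588 in.
a = 5.588 > h_f = 4.8 in: the block extends into the web. Split into flange-overhang and web parts.
C_f = 0.85 f'_c (b_f − b_w) h_f = 0.85 × 4 × (21 − 13.5) × 4.8 = 122.4 kips.
Remaining web compression depth: a_w = (T − C_f)/(0.85 f'_c b_w) = (399 − 122.4)/(0.85 × 4 × 13.5) = 6.026 in.
M_n = C_f(d − h_f/2) + (T − C_f)(d − a_w/2) = 122.4 × (30.9 − 2.4) + 276.6 × (30.9 − 3.013) = 3488.4 + 7713.5 = 11201.9 kip·in.
M_n = 11201.9/12 = 933.49 kip·ft.

M_n ≈ 933 kip·ft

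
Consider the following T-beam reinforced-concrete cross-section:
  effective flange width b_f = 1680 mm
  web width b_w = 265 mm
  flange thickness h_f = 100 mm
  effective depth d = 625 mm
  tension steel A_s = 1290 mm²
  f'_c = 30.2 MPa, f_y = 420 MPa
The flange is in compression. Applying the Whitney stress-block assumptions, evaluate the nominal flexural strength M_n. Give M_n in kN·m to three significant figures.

Tension: T = A_s f_y = 1290 × 420 = 541800 N.
Try a within the flange: a = T/(0.85 f'_c b_f) = 541800/(0.85 × 30.2 × 1680) = 12.56 mm.
Since a = 12.56 ≤ h_f = 100 mm, the stress block lies entirely in the flange; analyse as a rectangular beam of width b_f.
M_n = T(d − a/2) = 541800 × (625 − 6.28) = 335.22 × 10⁶ N·mm.
M_n = 335.22 kN·m.

M_n ≈ 335 kN·m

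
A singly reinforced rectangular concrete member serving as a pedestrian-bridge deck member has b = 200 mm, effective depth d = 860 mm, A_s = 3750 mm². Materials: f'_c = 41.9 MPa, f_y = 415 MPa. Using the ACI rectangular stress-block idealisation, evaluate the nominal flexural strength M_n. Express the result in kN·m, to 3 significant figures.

M_n ≈ 1170 kN·m

T = A_s f_y = 3750 × 415 = 1556250 N = 1556.25 kN.
From C = T: a = T/(0.85 f'_c b) = 1556250/(0.85 × 41.9 × 200) = 218.48 mm.
M_n = T(d − a/2) = 1556.25 kN × (860 − 109.24) mm = 1168.37 kN·m.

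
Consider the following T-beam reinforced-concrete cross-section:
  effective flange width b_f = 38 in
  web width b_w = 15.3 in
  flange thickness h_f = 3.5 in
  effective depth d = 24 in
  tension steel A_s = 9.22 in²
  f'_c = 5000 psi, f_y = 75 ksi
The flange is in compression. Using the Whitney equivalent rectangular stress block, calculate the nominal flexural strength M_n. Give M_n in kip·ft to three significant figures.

Tension: T = A_s f_y = 9.22 × 75 = 691.5 kips.
Try a within the flange: a = T/(0.85 f'_c b_f) = 691.5/(0.85 × 5 × 38) = 4.282 in.
a = 4.282 > h_f = 3.5 in: the block extends into the web. Split into flange-overhang and web parts.
C_f = 0.85 f'_c (b_f − b_w) h_f = 0.85 × 5 × (38 − 15.3) × 3.5 = 337.7 kips.
Remaining web compression depth: a_w = (T − C_f)/(0.85 f'_c b_w) = (691.5 − 337.7)/(0.85 × 5 × 15.3) = 5.441 in.
M_n = C_f(d − h_f/2) + (T − C_f)(d − a_w/2) = 337.7 × (24 − 1.75) + 353.8 × (24 − 2.7205) = 7513.8 + 7528.7 = 15042.5 kip·in.
M_n = 15042.5/12 = 1253.54 kip·ft.

M_n ≈ 1250 kip·ft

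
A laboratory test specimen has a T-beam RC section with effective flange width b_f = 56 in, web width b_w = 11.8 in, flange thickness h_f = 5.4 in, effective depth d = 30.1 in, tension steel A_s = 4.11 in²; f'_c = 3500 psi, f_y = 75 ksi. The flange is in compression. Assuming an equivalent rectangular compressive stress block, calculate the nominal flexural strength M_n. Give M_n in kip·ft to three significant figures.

Tension: T = A_s f_y = 4.11 × 75 = 308.25 kips.
Try a within the flange: a = T/(0.85 f'_c b_f) = 308.25/(0.85 × 3.5 × 56) = 1.850 in.
Since a = 1.850 ≤ h_f = 5.4 in, the stress block lies entirely in the flange; analyse as a rectangular beam of width b_f.
M_n = T(d − a/2) = 308.25 × (30.1 − 0.925) = 8993.2 kip·in.
M_n = 8993.2/12 = 749.43 kip·ft.

M_n ≈ 749 kip·ft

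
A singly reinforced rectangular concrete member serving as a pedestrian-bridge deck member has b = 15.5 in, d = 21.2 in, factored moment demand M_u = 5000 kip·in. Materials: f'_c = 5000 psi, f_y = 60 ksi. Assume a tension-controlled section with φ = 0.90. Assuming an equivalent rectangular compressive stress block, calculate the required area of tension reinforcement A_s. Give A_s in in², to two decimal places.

M_n = M_u/φ = 5000/0.90 = 5555.56 kip·in.
From M_n = 0.85 f'_c a b (d − a/2):
a = d − √(d² − 2M_n/(0.85 f'_c b)) = 21.2 − √(21.2² − 2 × 5555.56/(0.85 × 5 × 15.5)) = 4.444 in.
A_s = 0.85 f'_c a b / f_y = 0.85 × 5 × 4.444 × 15.5 / 60 = 4.879 in².

A_s ≈ 4.88 in²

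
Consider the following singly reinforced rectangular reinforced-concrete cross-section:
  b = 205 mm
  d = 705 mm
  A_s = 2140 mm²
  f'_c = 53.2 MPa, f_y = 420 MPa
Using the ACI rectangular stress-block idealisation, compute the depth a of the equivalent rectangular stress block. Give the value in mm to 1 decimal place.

a ≈ 97.0 mm

T = A_s f_y = 2140 × 420 = 898800 N = 898.8 kN.
Setting C = 0.85 f'_c a b equal to T: a = 898800/(0.85 × 53.2 × 205) = 97.0 mm.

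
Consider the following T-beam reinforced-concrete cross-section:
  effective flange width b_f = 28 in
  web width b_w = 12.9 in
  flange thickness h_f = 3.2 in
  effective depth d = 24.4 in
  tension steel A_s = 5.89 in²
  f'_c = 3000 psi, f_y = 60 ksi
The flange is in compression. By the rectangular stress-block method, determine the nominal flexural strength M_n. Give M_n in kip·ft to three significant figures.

M_n ≈ 635 kip·ft

Tension: T = A_s f_y = 5.89 × 60 = 353.4 kips.
Try a within the flange: a = T/(0.85 f'_c b_f) = 353.4/(0.85 × 3 × 28) = 4.950 in.
a = 4.950 > h_f = 3.2 in: the block extends into the web. Split into flange-overhang and web parts.
C_f = 0.85 f'_c (b_f − b_w) h_f = 0.85 × 3 × (28 − 12.9) × 3.2 = 123.2 kips.
Remaining web compression depth: a_w = (T − C_f)/(0.85 f'_c b_w) = (353.4 − 123.2)/(0.85 × 3 × 12.9) = 6.998 in.
M_n = C_f(d − h_f/2) + (T − C_f)(d − a_w/2) = 123.2 × (24.4 − 1.6) + 230.2 × (24.4 − 3.499) = 2809.0 + 4811.4 = 7620.4 kip·in.
M_n = 7620.4/12 = 635.03 kip·ft.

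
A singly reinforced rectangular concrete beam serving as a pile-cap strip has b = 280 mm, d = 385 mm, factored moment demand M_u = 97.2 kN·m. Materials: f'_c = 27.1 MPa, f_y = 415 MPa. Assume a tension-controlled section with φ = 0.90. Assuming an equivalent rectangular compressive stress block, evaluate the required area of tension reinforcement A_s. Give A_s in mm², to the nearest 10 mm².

M_n = M_u/φ = 97.2/0.90 = 108 kN·m.
With M_n = 0.85 f'_c a b (d − a/2), solve the quadratic for a:
a = d − √(d² − 2M_n/(0.85 f'_c b)) = 385 − √(385² − 2 × 108×10⁶/(0.85 × 27.1 × 280)) = 46.27 mm.
A_s = 0.85 f'_c a b / f_y = 0.85 × 27.1 × 46.27 × 280 / 415 = 719.1 mm².

A_s ≈ 720 mm²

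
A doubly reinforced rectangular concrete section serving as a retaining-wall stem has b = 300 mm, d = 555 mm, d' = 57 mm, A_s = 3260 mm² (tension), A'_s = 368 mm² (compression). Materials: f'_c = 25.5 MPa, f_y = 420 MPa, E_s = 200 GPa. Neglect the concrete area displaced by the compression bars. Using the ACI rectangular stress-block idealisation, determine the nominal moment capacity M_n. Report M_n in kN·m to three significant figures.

Assume both tension and compression steel yield.
Net tension couple steel: A_s − A'_s = 2892 mm².
a = (A_s − A'_s) f_y / (0.85 f'_c b) = 1214640/(0.85 × 25.5 × 300) = 186.80 mm.
c = a/β₁ = 186.80/0.85 = 219.76 mm; ε'_s = 0.003(c − d')/c = 0.0022 ≥ f_y/E_s = 0.0021, so compression steel does yield.
M_n = (A_s − A'_s) f_y (d − a/2) + A'_s f_y (d − d') = [1214640 × (555 − 93.4) + 154560 × (555 − 57)] × 10⁻⁶ = 560.68 + 76.97 = 637.65 kN·m.

M_n ≈ 638 kN·m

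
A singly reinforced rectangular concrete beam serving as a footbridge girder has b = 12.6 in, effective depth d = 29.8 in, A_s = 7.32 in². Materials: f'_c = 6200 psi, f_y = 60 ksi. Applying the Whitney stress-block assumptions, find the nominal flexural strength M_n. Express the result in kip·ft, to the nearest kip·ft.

T = A_s f_y = 7.32 × 60 = 439.2 kips.
a = T/(0.85 f'_c b) = 439.2/(0.85 × 6.2 × 12.6) = 6.614 in.
M_n = T(d − a/2) = 439.2 × (29.8 − 3.307) = 11635.7 kip·in = 11635.7/12 = 969.64 kip·ft.

M_n ≈ 970 kip·ft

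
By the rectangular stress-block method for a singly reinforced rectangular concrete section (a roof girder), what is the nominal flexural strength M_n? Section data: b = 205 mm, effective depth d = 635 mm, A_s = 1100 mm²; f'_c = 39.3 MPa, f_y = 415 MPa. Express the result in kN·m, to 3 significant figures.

M_n ≈ 275 kN·m

T = A_s f_y = 1100 × 415 = 456500 N = 456.5 kN.
From C = T: a = T/(0.85 f'_c b) = 456500/(0.85 × 39.3 × 205) = 66.66 mm.
M_n = T(d − a/2) = 456.5 kN × (635 − 33.33) mm = 274.66 kN·m.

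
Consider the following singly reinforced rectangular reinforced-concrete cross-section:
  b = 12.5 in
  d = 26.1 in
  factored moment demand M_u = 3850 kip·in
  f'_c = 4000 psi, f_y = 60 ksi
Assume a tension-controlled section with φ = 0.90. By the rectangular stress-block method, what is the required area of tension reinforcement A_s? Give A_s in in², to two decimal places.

M_n = M_u/φ = 3850/0.90 = 4277.78 kip·in.
From M_n = 0.85 f'_c a b (d − a/2):
a = d − √(d² − 2M_n/(0.85 f'_c b)) = 26.1 − √(26.1² − 2 × 4277.78/(0.85 × 4 × 12.5)) = 4.193 in.
A_s = 0.85 f'_c a b / f_y = 0.85 × 4 × 4.193 × 12.5 / 60 = 2.970 in².

A_s ≈ 2.97 in²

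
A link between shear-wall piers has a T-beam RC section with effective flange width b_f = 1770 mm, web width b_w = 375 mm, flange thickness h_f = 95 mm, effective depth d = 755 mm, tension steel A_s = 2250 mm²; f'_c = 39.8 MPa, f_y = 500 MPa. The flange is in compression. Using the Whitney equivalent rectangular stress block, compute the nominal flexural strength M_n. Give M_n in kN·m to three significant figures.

Tension: T = A_s f_y = 2250 × 500 = 1125000 N.
Try a within the flange: a = T/(0.85 f'_c b_f) = 1125000/(0.85 × 39.8 × 1770) = 18.79 mm.
Since a = 18.79 ≤ h_f = 95 mm, the stress block lies entirely in the flange; analyse as a rectangular beam of width b_f.
M_n = T(d − a/2) = 1125000 × (755 − 9.395) = 838.81 × 10⁶ N·mm.
M_n = 838.81 kN·m.

M_n ≈ 839 kN·m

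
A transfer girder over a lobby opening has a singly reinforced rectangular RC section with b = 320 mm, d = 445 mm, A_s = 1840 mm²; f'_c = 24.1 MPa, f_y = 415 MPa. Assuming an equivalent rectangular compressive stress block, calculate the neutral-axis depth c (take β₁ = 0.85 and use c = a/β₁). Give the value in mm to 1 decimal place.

c ≈ 137.0 mm

T = A_s f_y = 1840 × 415 = 763600 N = 763.6 kN.
Setting C = 0.85 f'_c a b equal to T: a = 763600/(0.85 × 24.1 × 320) = 116.488 mm.
With β₁ = 0.85, c = a/β₁ = 116.488/0.85 = 137.0 mm.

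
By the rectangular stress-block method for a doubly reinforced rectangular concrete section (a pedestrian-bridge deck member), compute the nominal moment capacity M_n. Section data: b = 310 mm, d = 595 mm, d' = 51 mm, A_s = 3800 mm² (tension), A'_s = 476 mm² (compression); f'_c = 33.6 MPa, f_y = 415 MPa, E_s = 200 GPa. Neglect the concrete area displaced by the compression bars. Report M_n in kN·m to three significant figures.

Assume both tension and compression steel yield.
Net tension couple steel: A_s − A'_s = 3324 mm².
a = (A_s − A'_s) f_y / (0.85 f'_c b) = 1379460/(0.85 × 33.6 × 310) = 155.81 mm.
c = a/β₁ = 155.81/0.81 = 192.36 mm; ε'_s = 0.003(c − d')/c = 0.0022 ≥ f_y/E_s = 0.0021, so compression steel does yield.
M_n = (A_s − A'_s) f_y (d − a/2) + A'_s f_y (d − d') = [1379460 × (595 − 77.905) + 197540 × (595 − 51)] × 10⁻⁶ = 713.31 + 107.46 = 820.77 kN·m.

M_n ≈ 821 kN·m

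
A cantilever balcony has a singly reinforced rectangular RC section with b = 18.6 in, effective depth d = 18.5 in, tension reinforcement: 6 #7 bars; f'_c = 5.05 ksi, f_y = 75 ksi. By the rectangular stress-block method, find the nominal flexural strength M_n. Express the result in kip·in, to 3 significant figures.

M_n ≈ 4540 kip·in

A_s = 6 × 0.6 = 3.6 in².
T = A_s f_y = 3.6 × 75 = 270 kips.
a = T/(0.85 f'_c b) = 270/(0.85 × 5.05 × 18.6) = 3.382 in.
M_n = T(d − a/2) = 270 × (18.5 − 1.691) = 4538.4 kip·in.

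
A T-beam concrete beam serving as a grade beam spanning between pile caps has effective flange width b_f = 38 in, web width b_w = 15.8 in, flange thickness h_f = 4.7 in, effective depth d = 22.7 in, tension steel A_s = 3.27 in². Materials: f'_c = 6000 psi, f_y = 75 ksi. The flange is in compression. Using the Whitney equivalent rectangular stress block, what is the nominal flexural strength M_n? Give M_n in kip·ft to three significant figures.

M_n ≈ 451 kip·ft

Tension: T = A_s f_y = 3.27 × 75 = 245.25 kips.
Try a within the flange: a = T/(0.85 f'_c b_f) = 245.25/(0.85 × 6 × 38) = 1.265 in.
Since a = 1.265 ≤ h_f = 4.7 in, the stress block lies entirely in the flange; analyse as a rectangular beam of width b_f.
M_n = T(d − a/2) = 245.25 × (22.7 − 0.6325) = 5412.1 kip·in.
M_n = 5412.1/12 = 451.01 kip·ft.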